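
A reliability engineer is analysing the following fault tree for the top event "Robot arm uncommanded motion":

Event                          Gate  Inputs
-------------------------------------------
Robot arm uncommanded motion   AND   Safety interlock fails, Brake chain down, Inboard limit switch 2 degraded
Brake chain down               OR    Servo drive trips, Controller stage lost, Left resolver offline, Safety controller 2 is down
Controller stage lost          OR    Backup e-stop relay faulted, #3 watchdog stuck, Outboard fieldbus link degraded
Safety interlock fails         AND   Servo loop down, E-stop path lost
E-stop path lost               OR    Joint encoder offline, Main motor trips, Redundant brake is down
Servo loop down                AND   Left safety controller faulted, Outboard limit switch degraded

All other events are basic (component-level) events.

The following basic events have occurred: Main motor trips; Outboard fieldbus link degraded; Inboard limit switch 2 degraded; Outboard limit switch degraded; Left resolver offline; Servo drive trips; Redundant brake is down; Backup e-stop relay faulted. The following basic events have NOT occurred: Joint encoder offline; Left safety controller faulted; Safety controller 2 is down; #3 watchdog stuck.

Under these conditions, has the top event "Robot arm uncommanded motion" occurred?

Servo loop down [AND]: Left safety controller faulted=not, Outboard limit switch degraded=occurs → not all inputs occur → does not occur.
E-stop path lost [OR]: Joint encoder offline=not, Main motor trips=occurs, Redundant brake is down=occurs → at least one input occurs → occurs.
Safety interlock fails [AND]: Servo loop down=not, E-stop path lost=occurs → not all inputs occur → does not occur.
Controller stage lost [OR]: Backup e-stop relay faulted=occurs, #3 watchdog stuck=not, Outboard fieldbus link degraded=occurs → at least one input occurs → occurs.
Brake chain down [OR]: Servo drive trips=occurs, Controller stage lost=occurs, Left resolver offline=occurs, Safety controller 2 is down=not → at least one input occurs → occurs.
Robot arm uncommanded motion [AND]: Safety interlock fails=not, Brake chain down=occurs, Inboard limit switch 2 degraded=occurs → not all inputs occur → does not occur.

No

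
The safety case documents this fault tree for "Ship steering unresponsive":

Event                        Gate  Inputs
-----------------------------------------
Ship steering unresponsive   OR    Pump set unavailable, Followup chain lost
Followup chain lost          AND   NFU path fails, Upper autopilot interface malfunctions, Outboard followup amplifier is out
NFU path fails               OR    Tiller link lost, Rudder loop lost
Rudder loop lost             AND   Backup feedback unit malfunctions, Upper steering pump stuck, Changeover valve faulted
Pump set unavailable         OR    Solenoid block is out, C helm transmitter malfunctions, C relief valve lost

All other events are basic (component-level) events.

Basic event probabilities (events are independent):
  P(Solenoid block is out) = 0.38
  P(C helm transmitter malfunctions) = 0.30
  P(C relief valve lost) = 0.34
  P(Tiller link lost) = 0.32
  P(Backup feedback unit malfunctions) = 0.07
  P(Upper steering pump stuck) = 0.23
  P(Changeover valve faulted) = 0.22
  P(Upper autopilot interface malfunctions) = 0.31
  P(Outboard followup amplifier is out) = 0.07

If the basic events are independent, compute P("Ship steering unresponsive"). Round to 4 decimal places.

P(Pump set unavailable) [OR] = 1 − (1−0.38) × (1−0.30) × (1−0.34) = 0.713560
P(Rudder loop lost) [AND] = 0.07 × 0.23 × 0.22 = 0.003542
P(NFU path fails) [OR] = 1 − (1−0.32) × (1−0.003542) = 0.322409
P(Followup chain lost) [AND] = 0.322409 × 0.31 × 0.07 = 0.006996
P(Ship steering unresponsive) [OR] = 1 − (1−0.713560) × (1−0.006996) = 0.715564
Rounded to 4 decimal places: P(Ship steering unresponsive) ≈ 0.7156.

0.7156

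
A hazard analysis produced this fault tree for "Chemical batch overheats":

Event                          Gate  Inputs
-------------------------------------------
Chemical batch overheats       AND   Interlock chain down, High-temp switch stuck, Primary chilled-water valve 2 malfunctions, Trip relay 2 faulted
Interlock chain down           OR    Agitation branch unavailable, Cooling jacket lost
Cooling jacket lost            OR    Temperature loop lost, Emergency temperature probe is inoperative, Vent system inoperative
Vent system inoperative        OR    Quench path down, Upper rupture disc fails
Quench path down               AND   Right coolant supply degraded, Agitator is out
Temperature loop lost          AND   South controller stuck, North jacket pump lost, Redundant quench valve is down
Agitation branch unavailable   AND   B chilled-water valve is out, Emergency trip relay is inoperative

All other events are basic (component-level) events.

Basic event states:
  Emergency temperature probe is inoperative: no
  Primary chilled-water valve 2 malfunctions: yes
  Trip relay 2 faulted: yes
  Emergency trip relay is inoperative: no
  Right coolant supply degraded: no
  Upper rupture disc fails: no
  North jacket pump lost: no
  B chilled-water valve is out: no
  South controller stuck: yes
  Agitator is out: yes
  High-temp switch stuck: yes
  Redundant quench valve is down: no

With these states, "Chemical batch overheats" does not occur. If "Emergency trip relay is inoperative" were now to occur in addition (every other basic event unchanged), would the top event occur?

Counterfactual: set "Emergency trip relay is inoperative" to occurred.
Agitation branch unavailable [AND]: B chilled-water valve is out=not, Emergency trip relay is inoperative=occurs → not all inputs occur → does not occur.
Temperature loop lost [AND]: South controller stuck=occurs, North jacket pump lost=not, Redundant quench valve is down=not → not all inputs occur → does not occur.
Quench path down [AND]: Right coolant supply degraded=not, Agitator is out=occurs → not all inputs occur → does not occur.
Vent system inoperative [OR]: Quench path down=not, Upper rupture disc fails=not → no input occurs → does not occur.
Cooling jacket lost [OR]: Temperature loop lost=not, Emergency temperature probe is inoperative=not, Vent system inoperative=not → no input occurs → does not occur.
Interlock chain down [OR]: Agitation branch unavailable=not, Cooling jacket lost=not → no input occurs → does not occur.
Chemical batch overheats [AND]: Interlock chain down=not, High-temp switch stuck=occurs, Primary chilled-water valve 2 malfunctions=occurs, Trip relay 2 faulted=occurs → not all inputs occur → does not occur.

No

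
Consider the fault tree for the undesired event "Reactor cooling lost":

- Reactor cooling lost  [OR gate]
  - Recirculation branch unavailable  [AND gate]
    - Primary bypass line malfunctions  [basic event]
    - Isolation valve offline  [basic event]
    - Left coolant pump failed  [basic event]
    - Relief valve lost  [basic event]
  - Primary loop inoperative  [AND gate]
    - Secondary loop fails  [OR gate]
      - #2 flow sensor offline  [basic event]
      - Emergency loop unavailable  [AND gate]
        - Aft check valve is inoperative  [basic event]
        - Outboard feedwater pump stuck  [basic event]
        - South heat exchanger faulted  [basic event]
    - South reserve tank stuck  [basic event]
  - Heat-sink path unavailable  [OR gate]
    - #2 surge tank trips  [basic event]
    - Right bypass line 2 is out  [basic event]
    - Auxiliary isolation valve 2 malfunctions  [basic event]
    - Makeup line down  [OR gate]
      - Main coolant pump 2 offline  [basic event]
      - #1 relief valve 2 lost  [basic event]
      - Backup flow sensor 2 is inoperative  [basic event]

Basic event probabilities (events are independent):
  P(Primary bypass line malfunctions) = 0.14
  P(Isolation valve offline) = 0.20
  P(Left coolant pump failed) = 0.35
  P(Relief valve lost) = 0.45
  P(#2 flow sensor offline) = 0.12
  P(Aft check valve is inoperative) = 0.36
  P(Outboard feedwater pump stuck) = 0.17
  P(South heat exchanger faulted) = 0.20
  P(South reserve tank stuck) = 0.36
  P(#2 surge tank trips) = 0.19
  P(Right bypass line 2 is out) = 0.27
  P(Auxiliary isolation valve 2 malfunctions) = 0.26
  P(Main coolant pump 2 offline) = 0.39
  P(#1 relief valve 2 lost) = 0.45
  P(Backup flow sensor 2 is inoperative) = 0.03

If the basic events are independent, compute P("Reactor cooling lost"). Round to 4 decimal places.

0.8649

P(Recirculation branch unavailable) [AND] = 0.14 × 0.20 × 0.35 × 0.45 = 0.004410
P(Emergency loop unavailable) [AND] = 0.36 × 0.17 × 0.20 = 0.012240
P(Secondary loop fails) [OR] = 1 − (1−0.12) × (1−0.012240) = 0.130771
P(Primary loop inoperative) [AND] = 0.130771 × 0.36 = 0.047078
P(Makeup line down) [OR] = 1 − (1−0.39) × (1−0.45) × (1−0.03) = 0.674565
P(Heat-sink path unavailable) [OR] = 1 − (1−0.19) × (1−0.27) × (1−0.26) × (1−0.674565) = 0.857602
P(Reactor cooling lost) [OR] = 1 − (1−0.004410) × (1−0.047078) × (1−0.857602) = 0.864904
Rounded to 4 decimal places: P(Reactor cooling lost) ≈ 0.8649.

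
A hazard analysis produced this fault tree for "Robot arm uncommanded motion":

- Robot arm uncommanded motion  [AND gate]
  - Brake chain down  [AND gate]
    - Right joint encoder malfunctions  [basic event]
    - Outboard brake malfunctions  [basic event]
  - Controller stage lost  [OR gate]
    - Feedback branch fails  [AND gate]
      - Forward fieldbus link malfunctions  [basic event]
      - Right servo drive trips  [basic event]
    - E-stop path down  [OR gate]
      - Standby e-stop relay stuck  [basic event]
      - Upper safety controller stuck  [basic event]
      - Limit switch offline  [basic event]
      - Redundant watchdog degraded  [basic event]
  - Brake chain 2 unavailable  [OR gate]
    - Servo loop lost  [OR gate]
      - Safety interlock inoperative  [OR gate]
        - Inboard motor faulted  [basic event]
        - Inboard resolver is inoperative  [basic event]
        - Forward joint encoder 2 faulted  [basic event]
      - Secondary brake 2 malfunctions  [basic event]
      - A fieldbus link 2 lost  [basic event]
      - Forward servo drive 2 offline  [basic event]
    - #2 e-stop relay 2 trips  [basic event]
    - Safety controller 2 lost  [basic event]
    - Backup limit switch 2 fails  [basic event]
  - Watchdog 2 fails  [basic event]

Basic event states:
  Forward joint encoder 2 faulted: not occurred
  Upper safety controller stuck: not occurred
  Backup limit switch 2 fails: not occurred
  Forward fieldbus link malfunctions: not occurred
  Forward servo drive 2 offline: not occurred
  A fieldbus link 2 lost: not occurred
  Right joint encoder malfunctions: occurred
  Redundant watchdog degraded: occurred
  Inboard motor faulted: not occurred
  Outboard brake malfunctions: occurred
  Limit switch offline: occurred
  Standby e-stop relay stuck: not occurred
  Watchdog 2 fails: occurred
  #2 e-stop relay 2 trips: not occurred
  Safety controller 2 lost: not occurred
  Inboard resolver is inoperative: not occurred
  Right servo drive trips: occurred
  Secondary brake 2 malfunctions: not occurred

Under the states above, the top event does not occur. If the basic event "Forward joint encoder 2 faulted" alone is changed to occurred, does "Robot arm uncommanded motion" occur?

Yes

Counterfactual: set "Forward joint encoder 2 faulted" to occurred.
Brake chain down [AND]: Right joint encoder malfunctions=occurs, Outboard brake malfunctions=occurs → all inputs occur → occurs.
Feedback branch fails [AND]: Forward fieldbus link malfunctions=not, Right servo drive trips=occurs → not all inputs occur → does not occur.
E-stop path down [OR]: Standby e-stop relay stuck=not, Upper safety controller stuck=not, Limit switch offline=occurs, Redundant watchdog degraded=occurs → at least one input occurs → occurs.
Controller stage lost [OR]: Feedback branch fails=not, E-stop path down=occurs → at least one input occurs → occurs.
Safety interlock inoperative [OR]: Inboard motor faulted=not, Inboard resolver is inoperative=not, Forward joint encoder 2 faulted=occurs → at least one input occurs → occurs.
Servo loop lost [OR]: Safety interlock inoperative=occurs, Secondary brake 2 malfunctions=not, A fieldbus link 2 lost=not, Forward servo drive 2 offline=not → at least one input occurs → occurs.
Brake chain 2 unavailable [OR]: Servo loop lost=occurs, #2 e-stop relay 2 trips=not, Safety controller 2 lost=not, Backup limit switch 2 fails=not → at least one input occurs → occurs.
Robot arm uncommanded motion [AND]: Brake chain down=occurs, Controller stage lost=occurs, Brake chain 2 unavailable=occurs, Watchdog 2 fails=occurs → all inputs occur → occurs.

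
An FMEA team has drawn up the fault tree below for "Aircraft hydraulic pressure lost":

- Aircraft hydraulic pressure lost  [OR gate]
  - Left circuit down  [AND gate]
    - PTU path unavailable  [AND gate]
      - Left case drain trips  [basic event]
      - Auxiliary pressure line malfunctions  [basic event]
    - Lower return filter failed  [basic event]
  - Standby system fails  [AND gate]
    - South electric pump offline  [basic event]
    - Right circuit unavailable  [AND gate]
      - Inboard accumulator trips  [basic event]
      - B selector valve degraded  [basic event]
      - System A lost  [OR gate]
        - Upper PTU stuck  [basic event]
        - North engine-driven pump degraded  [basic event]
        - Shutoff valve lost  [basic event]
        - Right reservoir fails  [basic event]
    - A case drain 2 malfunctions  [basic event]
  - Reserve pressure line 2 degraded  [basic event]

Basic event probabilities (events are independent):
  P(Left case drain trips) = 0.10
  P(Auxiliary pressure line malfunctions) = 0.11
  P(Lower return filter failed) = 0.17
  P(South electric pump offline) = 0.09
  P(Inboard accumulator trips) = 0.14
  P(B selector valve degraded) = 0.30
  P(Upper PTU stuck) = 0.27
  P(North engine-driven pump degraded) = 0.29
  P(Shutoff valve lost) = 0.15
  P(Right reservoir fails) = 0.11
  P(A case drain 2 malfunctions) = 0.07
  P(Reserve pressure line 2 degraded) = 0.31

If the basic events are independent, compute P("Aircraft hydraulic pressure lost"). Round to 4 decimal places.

P(PTU path unavailable) [AND] = 0.10 × 0.11 = 0.011000
P(Left circuit down) [AND] = 0.011000 × 0.17 = 0.001870
P(System A lost) [OR] = 1 − (1−0.27) × (1−0.29) × (1−0.15) × (1−0.11) = 0.607906
P(Right circuit unavailable) [AND] = 0.14 × 0.30 × 0.607906 = 0.025532
P(Standby system fails) [AND] = 0.09 × 0.025532 × 0.07 = 0.000161
P(Aircraft hydraulic pressure lost) [OR] = 1 − (1−0.001870) × (1−0.000161) × (1−0.31) = 0.311401
Rounded to 4 decimal places: P(Aircraft hydraulic pressure lost) ≈ 0.3114.

0.3114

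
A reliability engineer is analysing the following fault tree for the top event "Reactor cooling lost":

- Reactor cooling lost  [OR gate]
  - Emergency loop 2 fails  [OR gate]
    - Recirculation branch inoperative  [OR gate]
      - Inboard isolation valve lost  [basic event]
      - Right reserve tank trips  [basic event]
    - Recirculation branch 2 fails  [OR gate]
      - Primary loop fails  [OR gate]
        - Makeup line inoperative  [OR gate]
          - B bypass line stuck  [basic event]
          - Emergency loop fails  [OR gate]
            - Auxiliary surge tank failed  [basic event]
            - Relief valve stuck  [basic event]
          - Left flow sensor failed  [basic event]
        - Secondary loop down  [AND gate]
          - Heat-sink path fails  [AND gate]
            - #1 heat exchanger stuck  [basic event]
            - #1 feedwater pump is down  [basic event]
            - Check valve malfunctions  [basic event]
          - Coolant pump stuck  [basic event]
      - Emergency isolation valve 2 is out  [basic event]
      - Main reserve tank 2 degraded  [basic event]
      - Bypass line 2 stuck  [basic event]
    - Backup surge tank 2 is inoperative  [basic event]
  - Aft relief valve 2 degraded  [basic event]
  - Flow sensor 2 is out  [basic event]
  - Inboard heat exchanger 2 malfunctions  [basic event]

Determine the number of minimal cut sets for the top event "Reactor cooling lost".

Recirculation branch inoperative [OR]: union of children's cut sets → 2 cut set(s).
Emergency loop fails [OR]: union of children's cut sets → 2 cut set(s).
Makeup line inoperative [OR]: union of children's cut sets → 4 cut set(s).
Heat-sink path fails [AND]: one cut set from each child combined → 1 × 1 × 1 = 1 cut set(s).
Secondary loop down [AND]: one cut set from each child combined → 1 × 1 = 1 cut set(s).
Primary loop fails [OR]: union of children's cut sets → 5 cut set(s).
Recirculation branch 2 fails [OR]: union of children's cut sets → 8 cut set(s).
Emergency loop 2 fails [OR]: union of children's cut sets → 11 cut set(s).
Reactor cooling lost [OR]: union of children's cut sets → 14 cut set(s).

14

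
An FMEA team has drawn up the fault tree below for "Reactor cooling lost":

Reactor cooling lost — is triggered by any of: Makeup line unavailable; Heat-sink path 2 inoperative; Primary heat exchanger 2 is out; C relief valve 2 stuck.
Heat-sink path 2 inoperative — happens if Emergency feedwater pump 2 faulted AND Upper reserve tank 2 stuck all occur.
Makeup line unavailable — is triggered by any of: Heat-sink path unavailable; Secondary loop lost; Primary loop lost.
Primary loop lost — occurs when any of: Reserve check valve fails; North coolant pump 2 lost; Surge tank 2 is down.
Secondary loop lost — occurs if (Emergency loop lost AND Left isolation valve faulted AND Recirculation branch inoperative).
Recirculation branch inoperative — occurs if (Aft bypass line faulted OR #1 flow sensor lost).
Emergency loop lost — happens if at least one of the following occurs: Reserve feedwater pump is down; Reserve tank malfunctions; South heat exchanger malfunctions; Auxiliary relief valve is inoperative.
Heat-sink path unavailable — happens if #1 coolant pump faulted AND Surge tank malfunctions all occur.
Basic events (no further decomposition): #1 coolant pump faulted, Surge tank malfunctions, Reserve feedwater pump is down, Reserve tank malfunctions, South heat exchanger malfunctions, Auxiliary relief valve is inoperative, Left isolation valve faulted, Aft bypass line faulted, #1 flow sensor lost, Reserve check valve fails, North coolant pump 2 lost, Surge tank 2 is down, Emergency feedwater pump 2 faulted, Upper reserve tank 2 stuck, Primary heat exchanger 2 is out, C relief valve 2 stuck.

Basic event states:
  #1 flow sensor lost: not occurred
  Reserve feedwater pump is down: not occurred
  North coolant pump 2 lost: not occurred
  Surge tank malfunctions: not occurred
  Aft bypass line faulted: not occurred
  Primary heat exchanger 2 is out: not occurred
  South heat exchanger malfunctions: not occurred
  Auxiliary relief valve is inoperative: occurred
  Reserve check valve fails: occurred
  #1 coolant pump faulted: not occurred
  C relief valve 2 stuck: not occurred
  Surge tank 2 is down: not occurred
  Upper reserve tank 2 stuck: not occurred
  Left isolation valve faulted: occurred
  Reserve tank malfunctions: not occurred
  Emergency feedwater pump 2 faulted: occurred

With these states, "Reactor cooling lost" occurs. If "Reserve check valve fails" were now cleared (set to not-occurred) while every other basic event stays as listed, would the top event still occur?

No

Counterfactual: set "Reserve check valve fails" to not occurred.
Heat-sink path unavailable [AND]: #1 coolant pump faulted=not, Surge tank malfunctions=not → not all inputs occur → does not occur.
Emergency loop lost [OR]: Reserve feedwater pump is down=not, Reserve tank malfunctions=not, South heat exchanger malfunctions=not, Auxiliary relief valve is inoperative=occurs → at least one input occurs → occurs.
Recirculation branch inoperative [OR]: Aft bypass line faulted=not, #1 flow sensor lost=not → no input occurs → does not occur.
Secondary loop lost [AND]: Emergency loop lost=occurs, Left isolation valve faulted=occurs, Recirculation branch inoperative=not → not all inputs occur → does not occur.
Primary loop lost [OR]: Reserve check valve fails=not, North coolant pump 2 lost=not, Surge tank 2 is down=not → no input occurs → does not occur.
Makeup line unavailable [OR]: Heat-sink path unavailable=not, Secondary loop lost=not, Primary loop lost=not → no input occurs → does not occur.
Heat-sink path 2 inoperative [AND]: Emergency feedwater pump 2 faulted=occurs, Upper reserve tank 2 stuck=not → not all inputs occur → does not occur.
Reactor cooling lost [OR]: Makeup line unavailable=not, Heat-sink path 2 inoperative=not, Primary heat exchanger 2 is out=not, C relief valve 2 stuck=not → no input occurs → does not occur.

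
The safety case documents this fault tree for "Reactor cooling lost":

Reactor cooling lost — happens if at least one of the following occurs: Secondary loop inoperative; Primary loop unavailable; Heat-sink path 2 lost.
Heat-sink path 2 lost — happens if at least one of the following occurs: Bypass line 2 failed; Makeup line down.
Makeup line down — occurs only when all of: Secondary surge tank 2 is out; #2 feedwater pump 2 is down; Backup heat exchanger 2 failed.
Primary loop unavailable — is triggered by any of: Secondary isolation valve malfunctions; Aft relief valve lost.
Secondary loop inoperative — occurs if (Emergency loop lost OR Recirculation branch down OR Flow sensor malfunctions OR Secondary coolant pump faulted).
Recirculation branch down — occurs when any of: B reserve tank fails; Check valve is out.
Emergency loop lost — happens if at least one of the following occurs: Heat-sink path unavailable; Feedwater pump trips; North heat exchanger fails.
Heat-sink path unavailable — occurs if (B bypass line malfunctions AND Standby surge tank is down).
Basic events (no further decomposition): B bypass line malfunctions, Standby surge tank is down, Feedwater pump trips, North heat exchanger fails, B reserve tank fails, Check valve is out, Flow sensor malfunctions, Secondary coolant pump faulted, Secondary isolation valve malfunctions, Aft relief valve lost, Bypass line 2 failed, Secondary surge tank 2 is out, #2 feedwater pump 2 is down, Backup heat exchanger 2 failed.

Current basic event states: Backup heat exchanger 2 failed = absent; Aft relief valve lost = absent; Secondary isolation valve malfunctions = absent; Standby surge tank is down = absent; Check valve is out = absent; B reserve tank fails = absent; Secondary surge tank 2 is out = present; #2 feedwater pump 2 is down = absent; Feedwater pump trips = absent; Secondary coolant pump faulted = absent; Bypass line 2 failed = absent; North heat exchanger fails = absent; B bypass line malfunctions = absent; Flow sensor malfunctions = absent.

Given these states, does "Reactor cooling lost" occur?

No

Heat-sink path unavailable [AND]: B bypass line malfunctions=not, Standby surge tank is down=not → not all inputs occur → does not occur.
Emergency loop lost [OR]: Heat-sink path unavailable=not, Feedwater pump trips=not, North heat exchanger fails=not → no input occurs → does not occur.
Recirculation branch down [OR]: B reserve tank fails=not, Check valve is out=not → no input occurs → does not occur.
Secondary loop inoperative [OR]: Emergency loop lost=not, Recirculation branch down=not, Flow sensor malfunctions=not, Secondary coolant pump faulted=not → no input occurs → does not occur.
Primary loop unavailable [OR]: Secondary isolation valve malfunctions=not, Aft relief valve lost=not → no input occurs → does not occur.
Makeup line down [AND]: Secondary surge tank 2 is out=occurs, #2 feedwater pump 2 is down=not, Backup heat exchanger 2 failed=not → not all inputs occur → does not occur.
Heat-sink path 2 lost [OR]: Bypass line 2 failed=not, Makeup line down=not → no input occurs → does not occur.
Reactor cooling lost [OR]: Secondary loop inoperative=not, Primary loop unavailable=not, Heat-sink path 2 lost=not → no input occurs → does not occur.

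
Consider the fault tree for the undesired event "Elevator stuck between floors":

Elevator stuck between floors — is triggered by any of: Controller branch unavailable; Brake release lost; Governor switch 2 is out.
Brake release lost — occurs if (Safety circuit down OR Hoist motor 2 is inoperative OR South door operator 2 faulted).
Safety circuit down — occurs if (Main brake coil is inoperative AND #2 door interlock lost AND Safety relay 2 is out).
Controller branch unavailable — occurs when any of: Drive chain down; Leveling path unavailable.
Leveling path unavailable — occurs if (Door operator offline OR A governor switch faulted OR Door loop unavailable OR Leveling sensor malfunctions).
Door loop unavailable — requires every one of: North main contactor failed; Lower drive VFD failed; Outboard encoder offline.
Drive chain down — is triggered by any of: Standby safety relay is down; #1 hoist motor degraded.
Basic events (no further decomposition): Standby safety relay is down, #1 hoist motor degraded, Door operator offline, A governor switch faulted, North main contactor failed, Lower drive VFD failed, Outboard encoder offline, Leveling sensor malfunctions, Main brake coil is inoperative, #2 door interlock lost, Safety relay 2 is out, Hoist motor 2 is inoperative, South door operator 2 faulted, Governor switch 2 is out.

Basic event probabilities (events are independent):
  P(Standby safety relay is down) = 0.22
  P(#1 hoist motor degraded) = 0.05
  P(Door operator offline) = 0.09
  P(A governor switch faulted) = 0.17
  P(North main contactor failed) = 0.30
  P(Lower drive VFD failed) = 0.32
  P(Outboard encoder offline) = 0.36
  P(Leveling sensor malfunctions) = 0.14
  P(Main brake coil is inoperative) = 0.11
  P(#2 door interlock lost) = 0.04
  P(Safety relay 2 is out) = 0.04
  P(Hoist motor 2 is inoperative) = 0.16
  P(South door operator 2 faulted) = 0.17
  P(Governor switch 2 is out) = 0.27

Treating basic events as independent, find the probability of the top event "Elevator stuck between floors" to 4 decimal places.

0.7635

P(Drive chain down) [OR] = 1 − (1−0.22) × (1−0.05) = 0.259000
P(Door loop unavailable) [AND] = 0.30 × 0.32 × 0.36 = 0.034560
P(Leveling path unavailable) [OR] = 1 − (1−0.09) × (1−0.17) × (1−0.034560) × (1−0.14) = 0.372891
P(Controller branch unavailable) [OR] = 1 − (1−0.259000) × (1−0.372891) = 0.535312
P(Safety circuit down) [AND] = 0.11 × 0.04 × 0.04 = 0.000176
P(Brake release lost) [OR] = 1 − (1−0.000176) × (1−0.16) × (1−0.17) = 0.302923
P(Elevator stuck between floors) [OR] = 1 − (1−0.535312) × (1−0.302923) × (1−0.27) = 0.763536
Rounded to 4 decimal places: P(Elevator stuck between floors) ≈ 0.7635.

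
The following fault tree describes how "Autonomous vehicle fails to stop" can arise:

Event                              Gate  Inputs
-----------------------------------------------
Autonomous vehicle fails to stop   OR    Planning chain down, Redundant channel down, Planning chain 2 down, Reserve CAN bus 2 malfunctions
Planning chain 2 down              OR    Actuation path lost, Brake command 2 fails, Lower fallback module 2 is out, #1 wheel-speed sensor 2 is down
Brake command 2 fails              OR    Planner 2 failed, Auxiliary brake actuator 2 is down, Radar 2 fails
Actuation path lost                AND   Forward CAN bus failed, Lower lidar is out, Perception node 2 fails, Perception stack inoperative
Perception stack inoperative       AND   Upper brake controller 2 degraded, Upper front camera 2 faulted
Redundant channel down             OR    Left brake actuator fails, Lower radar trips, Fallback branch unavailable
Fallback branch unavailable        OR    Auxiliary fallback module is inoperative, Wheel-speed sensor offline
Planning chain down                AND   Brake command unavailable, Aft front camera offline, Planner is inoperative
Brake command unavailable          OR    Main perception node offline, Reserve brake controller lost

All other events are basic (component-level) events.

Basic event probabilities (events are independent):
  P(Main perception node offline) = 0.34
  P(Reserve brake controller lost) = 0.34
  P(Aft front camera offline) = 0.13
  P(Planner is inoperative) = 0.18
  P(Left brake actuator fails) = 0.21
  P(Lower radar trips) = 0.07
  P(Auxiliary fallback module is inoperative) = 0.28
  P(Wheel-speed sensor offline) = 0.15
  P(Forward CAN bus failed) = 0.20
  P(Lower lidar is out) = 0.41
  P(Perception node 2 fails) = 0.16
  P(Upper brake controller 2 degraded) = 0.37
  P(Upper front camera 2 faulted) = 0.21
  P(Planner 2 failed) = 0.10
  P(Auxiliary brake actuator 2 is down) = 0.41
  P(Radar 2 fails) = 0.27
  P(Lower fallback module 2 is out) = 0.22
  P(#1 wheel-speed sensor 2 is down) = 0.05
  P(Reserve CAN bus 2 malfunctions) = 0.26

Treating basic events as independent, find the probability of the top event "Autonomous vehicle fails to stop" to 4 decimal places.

P(Brake command unavailable) [OR] = 1 − (1−0.34) × (1−0.34) = 0.564400
P(Planning chain down) [AND] = 0.564400 × 0.13 × 0.18 = 0.013207
P(Fallback branch unavailable) [OR] = 1 − (1−0.28) × (1−0.15) = 0.388000
P(Redundant channel down) [OR] = 1 − (1−0.21) × (1−0.07) × (1−0.388000) = 0.550364
P(Perception stack inoperative) [AND] = 0.37 × 0.21 = 0.077700
P(Actuation path lost) [AND] = 0.20 × 0.41 × 0.16 × 0.077700 = 0.001019
P(Brake command 2 fails) [OR] = 1 − (1−0.10) × (1−0.41) × (1−0.27) = 0.612370
P(Planning chain 2 down) [OR] = 1 − (1−0.001019) × (1−0.612370) × (1−0.22) × (1−0.05) = 0.713059
P(Autonomous vehicle fails to stop) [OR] = 1 − (1−0.013207) × (1−0.550364) × (1−0.713059) × (1−0.26) = 0.905787
Rounded to 4 decimal places: P(Autonomous vehicle fails to stop) ≈ 0.9058.

0.9058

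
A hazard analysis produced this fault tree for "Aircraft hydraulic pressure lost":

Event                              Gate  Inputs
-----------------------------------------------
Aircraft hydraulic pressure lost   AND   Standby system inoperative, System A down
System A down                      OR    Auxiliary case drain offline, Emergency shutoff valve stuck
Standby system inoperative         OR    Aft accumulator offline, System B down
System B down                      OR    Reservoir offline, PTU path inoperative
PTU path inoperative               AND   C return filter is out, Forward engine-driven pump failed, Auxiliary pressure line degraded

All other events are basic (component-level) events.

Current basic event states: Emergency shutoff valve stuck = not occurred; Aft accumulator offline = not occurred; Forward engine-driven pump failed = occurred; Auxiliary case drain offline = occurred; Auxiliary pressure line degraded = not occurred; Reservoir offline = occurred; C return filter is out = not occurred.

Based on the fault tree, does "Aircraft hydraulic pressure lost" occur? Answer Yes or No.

PTU path inoperative [AND]: C return filter is out=not, Forward engine-driven pump failed=occurs, Auxiliary pressure line degraded=not → not all inputs occur → does not occur.
System B down [OR]: Reservoir offline=occurs, PTU path inoperative=not → at least one input occurs → occurs.
Standby system inoperative [OR]: Aft accumulator offline=not, System B down=occurs → at least one input occurs → occurs.
System A down [OR]: Auxiliary case drain offline=occurs, Emergency shutoff valve stuck=not → at least one input occurs → occurs.
Aircraft hydraulic pressure lost [AND]: Standby system inoperative=occurs, System A down=occurs → all inputs occur → occurs.

Yes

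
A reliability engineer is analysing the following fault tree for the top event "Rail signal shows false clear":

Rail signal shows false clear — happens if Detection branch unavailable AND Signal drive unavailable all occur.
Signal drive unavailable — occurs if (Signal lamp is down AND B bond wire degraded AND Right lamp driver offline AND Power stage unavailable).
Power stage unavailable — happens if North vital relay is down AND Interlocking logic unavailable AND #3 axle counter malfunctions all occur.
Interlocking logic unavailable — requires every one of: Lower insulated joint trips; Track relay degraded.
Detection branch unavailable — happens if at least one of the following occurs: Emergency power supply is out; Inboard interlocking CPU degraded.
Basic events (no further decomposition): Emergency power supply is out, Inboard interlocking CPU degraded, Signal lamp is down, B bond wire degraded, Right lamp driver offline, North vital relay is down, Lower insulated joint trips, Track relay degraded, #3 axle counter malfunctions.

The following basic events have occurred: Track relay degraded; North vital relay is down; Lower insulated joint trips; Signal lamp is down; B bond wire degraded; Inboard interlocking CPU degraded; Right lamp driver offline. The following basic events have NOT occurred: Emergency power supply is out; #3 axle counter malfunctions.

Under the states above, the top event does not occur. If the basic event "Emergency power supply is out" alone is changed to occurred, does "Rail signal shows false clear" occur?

No

Counterfactual: set "Emergency power supply is out" to occurred.
Detection branch unavailable [OR]: Emergency power supply is out=occurs, Inboard interlocking CPU degraded=occurs → at least one input occurs → occurs.
Interlocking logic unavailable [AND]: Lower insulated joint trips=occurs, Track relay degraded=occurs → all inputs occur → occurs.
Power stage unavailable [AND]: North vital relay is down=occurs, Interlocking logic unavailable=occurs, #3 axle counter malfunctions=not → not all inputs occur → does not occur.
Signal drive unavailable [AND]: Signal lamp is down=occurs, B bond wire degraded=occurs, Right lamp driver offline=occurs, Power stage unavailable=not → not all inputs occur → does not occur.
Rail signal shows false clear [AND]: Detection branch unavailable=occurs, Signal drive unavailable=not → not all inputs occur → does not occur.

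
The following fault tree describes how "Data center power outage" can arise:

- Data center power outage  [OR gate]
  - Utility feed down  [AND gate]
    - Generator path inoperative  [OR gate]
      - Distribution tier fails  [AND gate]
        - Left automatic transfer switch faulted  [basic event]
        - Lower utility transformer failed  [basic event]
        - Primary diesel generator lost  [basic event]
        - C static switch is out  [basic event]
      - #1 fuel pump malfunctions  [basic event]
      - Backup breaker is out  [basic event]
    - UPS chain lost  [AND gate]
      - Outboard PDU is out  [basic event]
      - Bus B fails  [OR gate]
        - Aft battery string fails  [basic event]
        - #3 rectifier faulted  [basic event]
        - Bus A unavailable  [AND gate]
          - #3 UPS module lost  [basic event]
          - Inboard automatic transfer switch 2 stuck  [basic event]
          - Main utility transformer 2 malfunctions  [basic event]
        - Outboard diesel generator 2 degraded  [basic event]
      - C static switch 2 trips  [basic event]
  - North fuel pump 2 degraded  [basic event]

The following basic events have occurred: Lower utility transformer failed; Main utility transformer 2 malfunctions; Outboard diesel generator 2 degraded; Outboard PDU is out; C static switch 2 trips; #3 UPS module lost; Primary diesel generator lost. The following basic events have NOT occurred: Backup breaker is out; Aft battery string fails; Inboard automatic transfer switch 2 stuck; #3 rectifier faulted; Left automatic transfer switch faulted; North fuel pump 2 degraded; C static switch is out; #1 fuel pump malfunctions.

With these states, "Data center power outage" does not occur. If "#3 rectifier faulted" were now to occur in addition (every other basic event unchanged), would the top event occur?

No

Counterfactual: set "#3 rectifier faulted" to occurred.
Distribution tier fails [AND]: Left automatic transfer switch faulted=not, Lower utility transformer failed=occurs, Primary diesel generator lost=occurs, C static switch is out=not → not all inputs occur → does not occur.
Generator path inoperative [OR]: Distribution tier fails=not, #1 fuel pump malfunctions=not, Backup breaker is out=not → no input occurs → does not occur.
Bus A unavailable [AND]: #3 UPS module lost=occurs, Inboard automatic transfer switch 2 stuck=not, Main utility transformer 2 malfunctions=occurs → not all inputs occur → does not occur.
Bus B fails [OR]: Aft battery string fails=not, #3 rectifier faulted=occurs, Bus A unavailable=not, Outboard diesel generator 2 degraded=occurs → at least one input occurs → occurs.
UPS chain lost [AND]: Outboard PDU is out=occurs, Bus B fails=occurs, C static switch 2 trips=occurs → all inputs occur → occurs.
Utility feed down [AND]: Generator path inoperative=not, UPS chain lost=occurs → not all inputs occur → does not occur.
Data center power outage [OR]: Utility feed down=not, North fuel pump 2 degraded=not → no input occurs → does not occur.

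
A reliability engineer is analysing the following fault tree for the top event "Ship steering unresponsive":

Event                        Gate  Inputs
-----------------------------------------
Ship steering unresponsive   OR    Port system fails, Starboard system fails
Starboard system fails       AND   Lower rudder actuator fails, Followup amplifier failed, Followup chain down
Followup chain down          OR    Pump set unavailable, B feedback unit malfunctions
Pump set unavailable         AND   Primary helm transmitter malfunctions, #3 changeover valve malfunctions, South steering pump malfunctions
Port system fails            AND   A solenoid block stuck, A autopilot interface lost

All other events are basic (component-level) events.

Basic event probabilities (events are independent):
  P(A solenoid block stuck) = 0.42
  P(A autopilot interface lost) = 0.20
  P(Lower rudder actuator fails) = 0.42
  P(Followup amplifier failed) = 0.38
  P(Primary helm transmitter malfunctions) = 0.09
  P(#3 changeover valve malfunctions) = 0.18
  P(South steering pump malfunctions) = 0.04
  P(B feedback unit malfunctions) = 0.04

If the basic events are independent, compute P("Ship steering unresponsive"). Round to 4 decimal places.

P(Port system fails) [AND] = 0.42 × 0.20 = 0.084000
P(Pump set unavailable) [AND] = 0.09 × 0.18 × 0.04 = 0.000648
P(Followup chain down) [OR] = 1 − (1−0.000648) × (1−0.04) = 0.040622
P(Starboard system fails) [AND] = 0.42 × 0.38 × 0.040622 = 0.006483
P(Ship steering unresponsive) [OR] = 1 − (1−0.084000) × (1−0.006483) = 0.089938
Rounded to 4 decimal places: P(Ship steering unresponsive) ≈ 0.0899.

0.0899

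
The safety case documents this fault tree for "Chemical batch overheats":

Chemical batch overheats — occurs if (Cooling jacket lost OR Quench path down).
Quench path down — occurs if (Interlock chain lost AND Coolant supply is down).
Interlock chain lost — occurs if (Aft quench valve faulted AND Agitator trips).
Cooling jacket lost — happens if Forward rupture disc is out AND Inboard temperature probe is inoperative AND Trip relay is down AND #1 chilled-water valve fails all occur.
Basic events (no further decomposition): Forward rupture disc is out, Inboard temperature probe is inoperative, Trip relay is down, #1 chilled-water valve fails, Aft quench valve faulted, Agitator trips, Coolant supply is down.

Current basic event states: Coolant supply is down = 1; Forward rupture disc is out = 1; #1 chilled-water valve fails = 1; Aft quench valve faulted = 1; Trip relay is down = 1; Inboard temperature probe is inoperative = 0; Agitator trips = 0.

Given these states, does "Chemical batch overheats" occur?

No

Cooling jacket lost [AND]: Forward rupture disc is out=occurs, Inboard temperature probe is inoperative=not, Trip relay is down=occurs, #1 chilled-water valve fails=occurs → not all inputs occur → does not occur.
Interlock chain lost [AND]: Aft quench valve faulted=occurs, Agitator trips=not → not all inputs occur → does not occur.
Quench path down [AND]: Interlock chain lost=not, Coolant supply is down=occurs → not all inputs occur → does not occur.
Chemical batch overheats [OR]: Cooling jacket lost=not, Quench path down=not → no input occurs → does not occur.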